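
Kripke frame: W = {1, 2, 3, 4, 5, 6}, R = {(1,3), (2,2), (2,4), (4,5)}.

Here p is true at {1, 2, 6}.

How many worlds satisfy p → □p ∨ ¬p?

4

1: p is T, □p ∨ ¬p is F. ✗
2: p is T, □p ∨ ¬p is F. ✗
3: p is F, □p ∨ ¬p is T. ✓
4: p is F, □p ∨ ¬p is T. ✓
5: p is F, □p ∨ ¬p is T. ✓
6: p is T, □p ∨ ¬p is T. ✓
Satisfying worlds: {3, 4, 5, 6}.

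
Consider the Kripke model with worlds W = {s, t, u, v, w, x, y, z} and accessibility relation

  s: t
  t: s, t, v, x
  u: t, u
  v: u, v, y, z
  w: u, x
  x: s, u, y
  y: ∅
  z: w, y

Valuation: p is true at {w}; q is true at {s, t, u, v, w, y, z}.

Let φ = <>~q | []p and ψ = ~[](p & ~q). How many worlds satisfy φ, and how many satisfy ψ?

For <>~q | []p:
s: <>~q is F, []p is F. ✗
t: <>~q is T, []p is F. ✓
u: <>~q is F, []p is F. ✗
v: <>~q is F, []p is F. ✗
w: <>~q is T, []p is F. ✓
x: <>~q is F, []p is F. ✗
y: <>~q is F, []p is T. ✓
z: <>~q is F, []p is F. ✗
— 3 worlds.
For ~[](p & ~q):
s: [](p & ~q) is F. ✓
t: [](p & ~q) is F. ✓
u: [](p & ~q) is F. ✓
v: [](p & ~q) is F. ✓
w: [](p & ~q) is F. ✓
x: [](p & ~q) is F. ✓
y: [](p & ~q) is T. ✗
z: [](p & ~q) is F. ✓
— 7 worlds.

3 and 7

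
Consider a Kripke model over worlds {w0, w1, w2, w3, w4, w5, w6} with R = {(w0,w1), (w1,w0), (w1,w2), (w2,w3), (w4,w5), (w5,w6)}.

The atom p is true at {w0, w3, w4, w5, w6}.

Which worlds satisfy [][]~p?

w0: successors {w1}; []~p there: w1:F. ✗
w1: successors {w0, w2}; []~p there: w0:T, w2:F. ✗
w2: successors {w3}; []~p there: w3:T. ✓
w3: no successors, so [][]~p holds vacuously. ✓
w4: successors {w5}; []~p there: w5:F. ✗
w5: successors {w6}; []~p there: w6:T. ✓
w6: no successors, so [][]~p holds vacuously. ✓

{w2, w3, w5, w6}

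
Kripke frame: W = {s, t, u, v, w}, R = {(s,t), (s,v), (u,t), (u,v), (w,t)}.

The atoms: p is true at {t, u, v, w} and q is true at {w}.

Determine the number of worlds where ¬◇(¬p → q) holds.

2

s: ◇(¬p → q) is T. ✗
t: ◇(¬p → q) is F. ✓
u: ◇(¬p → q) is T. ✗
v: ◇(¬p → q) is F. ✓
w: ◇(¬p → q) is T. ✗
Satisfying worlds: {t, v}.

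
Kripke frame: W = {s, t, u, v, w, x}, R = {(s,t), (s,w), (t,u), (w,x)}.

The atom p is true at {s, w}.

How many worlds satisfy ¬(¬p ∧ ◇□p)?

s: ¬p ∧ ◇□p is F. ✓
t: ¬p ∧ ◇□p is T. ✗
u: ¬p ∧ ◇□p is F. ✓
v: ¬p ∧ ◇□p is F. ✓
w: ¬p ∧ ◇□p is F. ✓
x: ¬p ∧ ◇□p is F. ✓
Satisfying worlds: {s, u, v, w, x}.

5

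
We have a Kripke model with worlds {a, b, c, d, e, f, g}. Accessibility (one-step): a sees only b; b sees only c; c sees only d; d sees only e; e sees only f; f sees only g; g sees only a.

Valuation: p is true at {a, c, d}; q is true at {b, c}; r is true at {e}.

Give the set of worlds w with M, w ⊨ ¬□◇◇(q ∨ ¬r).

a: □◇◇(q ∨ ¬r) is T. ✗
b: □◇◇(q ∨ ¬r) is F. ✓
c: □◇◇(q ∨ ¬r) is T. ✗
d: □◇◇(q ∨ ¬r) is T. ✗
e: □◇◇(q ∨ ¬r) is T. ✗
f: □◇◇(q ∨ ¬r) is T. ✗
g: □◇◇(q ∨ ¬r) is T. ✗

{b}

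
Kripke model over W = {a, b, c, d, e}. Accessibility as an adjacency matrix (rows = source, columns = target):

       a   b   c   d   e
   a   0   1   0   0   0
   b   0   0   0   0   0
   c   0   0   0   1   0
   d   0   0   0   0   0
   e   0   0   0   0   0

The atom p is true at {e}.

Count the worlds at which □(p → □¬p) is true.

5

a: successors {b}; p → □¬p there: b:T. ✓
b: no successors, so □(p → □¬p) holds vacuously. ✓
c: successors {d}; p → □¬p there: d:T. ✓
d: no successors, so □(p → □¬p) holds vacuously. ✓
e: no successors, so □(p → □¬p) holds vacuously. ✓
Satisfying worlds: {a, b, c, d, e}.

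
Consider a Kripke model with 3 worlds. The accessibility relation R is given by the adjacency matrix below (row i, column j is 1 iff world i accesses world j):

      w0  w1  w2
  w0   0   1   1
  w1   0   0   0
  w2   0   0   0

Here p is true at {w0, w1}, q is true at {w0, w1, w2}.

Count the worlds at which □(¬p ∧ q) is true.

2

w0: successors {w1, w2}; ¬p ∧ q there: w1:F, w2:T. ✗
w1: no successors, so □(¬p ∧ q) holds vacuously. ✓
w2: no successors, so □(¬p ∧ q) holds vacuously. ✓
Satisfying worlds: {w1, w2}.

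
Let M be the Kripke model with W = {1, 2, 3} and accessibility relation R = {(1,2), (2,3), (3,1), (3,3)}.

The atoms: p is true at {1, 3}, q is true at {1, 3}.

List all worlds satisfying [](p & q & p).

{2, 3}

1: successors {2}; p & q & p there: 2:F. ✗
2: successors {3}; p & q & p there: 3:T. ✓
3: successors {1, 3}; p & q & p there: 1:T, 3:T. ✓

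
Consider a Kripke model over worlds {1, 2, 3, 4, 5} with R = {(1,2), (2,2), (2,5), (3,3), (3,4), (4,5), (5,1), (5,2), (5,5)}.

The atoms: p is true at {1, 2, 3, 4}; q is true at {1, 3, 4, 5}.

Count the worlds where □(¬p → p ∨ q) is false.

1: successors {2}; ¬p → p ∨ q there: 2:T. ✓
2: successors {2, 5}; ¬p → p ∨ q there: 2:T, 5:T. ✓
3: successors {3, 4}; ¬p → p ∨ q there: 3:T, 4:T. ✓
4: successors {5}; ¬p → p ∨ q there: 5:T. ✓
5: successors {1, 2, 5}; ¬p → p ∨ q there: 1:T, 2:T, 5:T. ✓
Satisfying worlds: {1, 2, 3, 4, 5}.
So □(¬p → p ∨ q) fails at the other 0 worlds.

0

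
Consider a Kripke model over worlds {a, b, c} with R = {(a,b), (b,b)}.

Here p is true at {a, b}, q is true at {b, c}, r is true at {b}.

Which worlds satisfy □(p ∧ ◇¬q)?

{c}

a: successors {b}; p ∧ ◇¬q there: b:F. ✗
b: successors {b}; p ∧ ◇¬q there: b:F. ✗
c: no successors, so □(p ∧ ◇¬q) holds vacuously. ✓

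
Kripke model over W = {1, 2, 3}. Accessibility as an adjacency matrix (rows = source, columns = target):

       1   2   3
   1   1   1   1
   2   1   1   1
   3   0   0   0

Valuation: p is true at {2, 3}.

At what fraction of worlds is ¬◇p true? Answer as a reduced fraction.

1: ◇p is T. ✗
2: ◇p is T. ✗
3: ◇p is F. ✓
That's 1 of 3 worlds, so 1/3.

1/3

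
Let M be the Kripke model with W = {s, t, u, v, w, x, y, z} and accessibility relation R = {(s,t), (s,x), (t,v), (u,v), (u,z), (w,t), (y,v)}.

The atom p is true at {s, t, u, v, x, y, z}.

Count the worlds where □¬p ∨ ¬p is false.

4

s: □¬p is F, ¬p is F. ✗
t: □¬p is F, ¬p is F. ✗
u: □¬p is F, ¬p is F. ✗
v: □¬p is T, ¬p is F. ✓
w: □¬p is F, ¬p is T. ✓
x: □¬p is T, ¬p is F. ✓
y: □¬p is F, ¬p is F. ✗
z: □¬p is T, ¬p is F. ✓
Satisfying worlds: {v, w, x, z}.
So □¬p ∨ ¬p fails at the other 4 worlds.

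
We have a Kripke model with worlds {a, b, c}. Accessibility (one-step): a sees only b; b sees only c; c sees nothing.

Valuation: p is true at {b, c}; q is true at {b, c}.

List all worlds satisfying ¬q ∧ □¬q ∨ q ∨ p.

a: ¬q ∧ □¬q is F, q ∨ p is F. ✗
b: ¬q ∧ □¬q is F, q ∨ p is T. ✓
c: ¬q ∧ □¬q is F, q ∨ p is T. ✓

{b, c}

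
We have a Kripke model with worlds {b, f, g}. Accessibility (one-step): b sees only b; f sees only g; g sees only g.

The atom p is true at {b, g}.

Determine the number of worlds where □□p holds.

3

b: successors {b}; □p there: b:T. ✓
f: successors {g}; □p there: g:T. ✓
g: successors {g}; □p there: g:T. ✓
Satisfying worlds: {b, f, g}.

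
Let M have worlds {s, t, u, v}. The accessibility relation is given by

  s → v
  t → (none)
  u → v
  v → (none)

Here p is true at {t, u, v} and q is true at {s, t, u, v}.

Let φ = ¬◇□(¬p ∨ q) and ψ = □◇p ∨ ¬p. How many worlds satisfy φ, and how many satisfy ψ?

For ¬◇□(¬p ∨ q):
s: ◇□(¬p ∨ q) is T. ✗
t: ◇□(¬p ∨ q) is F. ✓
u: ◇□(¬p ∨ q) is T. ✗
v: ◇□(¬p ∨ q) is F. ✓
— 2 worlds.
For □◇p ∨ ¬p:
s: □◇p is F, ¬p is T. ✓
t: □◇p is T, ¬p is F. ✓
u: □◇p is F, ¬p is F. ✗
v: □◇p is T, ¬p is F. ✓
— 3 worlds.

2 and 3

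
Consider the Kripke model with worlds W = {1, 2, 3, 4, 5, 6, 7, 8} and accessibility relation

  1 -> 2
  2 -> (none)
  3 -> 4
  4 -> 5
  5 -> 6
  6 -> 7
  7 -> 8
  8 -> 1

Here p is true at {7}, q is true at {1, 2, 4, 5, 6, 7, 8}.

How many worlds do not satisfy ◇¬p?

1: successors {2}; ¬p there: 2:T. ✓
2: no successors, so ◇¬p fails. ✗
3: successors {4}; ¬p there: 4:T. ✓
4: successors {5}; ¬p there: 5:T. ✓
5: successors {6}; ¬p there: 6:T. ✓
6: successors {7}; ¬p there: 7:F. ✗
7: successors {8}; ¬p there: 8:T. ✓
8: successors {1}; ¬p there: 1:T. ✓
Satisfying worlds: {1, 3, 4, 5, 7, 8}.
So ◇¬p fails at the other 2 worlds.

2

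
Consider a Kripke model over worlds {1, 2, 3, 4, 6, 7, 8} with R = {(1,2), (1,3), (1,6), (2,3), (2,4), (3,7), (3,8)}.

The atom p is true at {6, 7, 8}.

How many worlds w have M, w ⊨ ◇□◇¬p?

1: successors {2, 3, 6}; □◇¬p there: 2:F, 3:F, 6:T. ✓
2: successors {3, 4}; □◇¬p there: 3:F, 4:T. ✓
3: successors {7, 8}; □◇¬p there: 7:T, 8:T. ✓
4: no successors, so ◇□◇¬p fails. ✗
6: no successors, so ◇□◇¬p fails. ✗
7: no successors, so ◇□◇¬p fails. ✗
8: no successors, so ◇□◇¬p fails. ✗
Satisfying worlds: {1, 2, 3}.

3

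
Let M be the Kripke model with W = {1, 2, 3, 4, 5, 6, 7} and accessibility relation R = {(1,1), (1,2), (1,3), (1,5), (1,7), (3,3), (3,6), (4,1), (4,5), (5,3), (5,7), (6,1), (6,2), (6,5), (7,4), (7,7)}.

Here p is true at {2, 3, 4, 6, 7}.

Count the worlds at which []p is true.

1: successors {1, 2, 3, 5, 7}; p there: 1:F, 2:T, 3:T, 5:F, 7:T. ✗
2: no successors, so []p holds vacuously. ✓
3: successors {3, 6}; p there: 3:T, 6:T. ✓
4: successors {1, 5}; p there: 1:F, 5:F. ✗
5: successors {3, 7}; p there: 3:T, 7:T. ✓
6: successors {1, 2, 5}; p there: 1:F, 2:T, 5:F. ✗
7: successors {4, 7}; p there: 4:T, 7:T. ✓
Satisfying worlds: {2, 3, 5, 7}.

4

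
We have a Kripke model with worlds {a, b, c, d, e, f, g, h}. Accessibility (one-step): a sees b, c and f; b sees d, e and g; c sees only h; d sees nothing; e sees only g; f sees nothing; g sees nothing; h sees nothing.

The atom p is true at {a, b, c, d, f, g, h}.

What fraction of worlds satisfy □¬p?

a: successors {b, c, f}; ¬p there: b:F, c:F, f:F. ✗
b: successors {d, e, g}; ¬p there: d:F, e:T, g:F. ✗
c: successors {h}; ¬p there: h:F. ✗
d: no successors, so □¬p holds vacuously. ✓
e: successors {g}; ¬p there: g:F. ✗
f: no successors, so □¬p holds vacuously. ✓
g: no successors, so □¬p holds vacuously. ✓
h: no successors, so □¬p holds vacuously. ✓
That's 4 of 8 worlds, so 4/8 = 1/2.

1/2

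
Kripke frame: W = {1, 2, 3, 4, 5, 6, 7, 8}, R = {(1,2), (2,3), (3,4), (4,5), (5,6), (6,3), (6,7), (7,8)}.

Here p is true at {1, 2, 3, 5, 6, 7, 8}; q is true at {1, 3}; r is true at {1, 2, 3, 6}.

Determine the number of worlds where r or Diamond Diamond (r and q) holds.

5

1: r is T, Diamond Diamond (r and q) is T. ✓
2: r is T, Diamond Diamond (r and q) is F. ✓
3: r is T, Diamond Diamond (r and q) is F. ✓
4: r is F, Diamond Diamond (r and q) is F. ✗
5: r is F, Diamond Diamond (r and q) is T. ✓
6: r is T, Diamond Diamond (r and q) is F. ✓
7: r is F, Diamond Diamond (r and q) is F. ✗
8: r is F, Diamond Diamond (r and q) is F. ✗
Satisfying worlds: {1, 2, 3, 5, 6}.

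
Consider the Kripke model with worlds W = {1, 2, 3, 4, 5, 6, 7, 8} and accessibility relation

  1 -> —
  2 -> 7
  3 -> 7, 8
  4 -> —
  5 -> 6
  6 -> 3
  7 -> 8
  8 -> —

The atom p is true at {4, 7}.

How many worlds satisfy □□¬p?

7

1: no successors, so □□¬p holds vacuously. ✓
2: successors {7}; □¬p there: 7:T. ✓
3: successors {7, 8}; □¬p there: 7:T, 8:T. ✓
4: no successors, so □□¬p holds vacuously. ✓
5: successors {6}; □¬p there: 6:T. ✓
6: successors {3}; □¬p there: 3:F. ✗
7: successors {8}; □¬p there: 8:T. ✓
8: no successors, so □□¬p holds vacuously. ✓
Satisfying worlds: {1, 2, 3, 4, 5, 7, 8}.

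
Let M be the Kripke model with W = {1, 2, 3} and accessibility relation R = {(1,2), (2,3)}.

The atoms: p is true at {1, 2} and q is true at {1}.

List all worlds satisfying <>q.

1: successors {2}; q there: 2:F. ✗
2: successors {3}; q there: 3:F. ✗
3: no successors, so <>q fails. ✗

∅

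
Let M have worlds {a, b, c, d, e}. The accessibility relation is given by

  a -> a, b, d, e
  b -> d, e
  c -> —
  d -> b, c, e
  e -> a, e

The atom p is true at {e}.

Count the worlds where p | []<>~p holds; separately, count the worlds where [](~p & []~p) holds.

For p | []<>~p:
a: p is F, []<>~p is T. ✓
b: p is F, []<>~p is T. ✓
c: p is F, []<>~p is T. ✓
d: p is F, []<>~p is F. ✗
e: p is T, []<>~p is T. ✓
— 4 worlds.
For [](~p & []~p):
a: successors {a, b, d, e}; ~p & []~p there: a:F, b:F, d:F, e:F. ✗
b: successors {d, e}; ~p & []~p there: d:F, e:F. ✗
c: no successors, so [](~p & []~p) holds vacuously. ✓
d: successors {b, c, e}; ~p & []~p there: b:F, c:T, e:F. ✗
e: successors {a, e}; ~p & []~p there: a:F, e:F. ✗
— 1 world.

4 and 1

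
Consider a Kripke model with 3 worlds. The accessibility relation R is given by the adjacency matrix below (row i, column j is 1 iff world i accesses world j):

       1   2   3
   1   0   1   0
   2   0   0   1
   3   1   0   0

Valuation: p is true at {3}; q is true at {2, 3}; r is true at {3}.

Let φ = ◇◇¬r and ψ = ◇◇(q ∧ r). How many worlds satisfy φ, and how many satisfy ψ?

2 and 1

For ◇◇¬r:
1: successors {2}; ◇¬r there: 2:F. ✗
2: successors {3}; ◇¬r there: 3:T. ✓
3: successors {1}; ◇¬r there: 1:T. ✓
— 2 worlds.
For ◇◇(q ∧ r):
1: successors {2}; ◇(q ∧ r) there: 2:T. ✓
2: successors {3}; ◇(q ∧ r) there: 3:F. ✗
3: successors {1}; ◇(q ∧ r) there: 1:F. ✗
— 1 world.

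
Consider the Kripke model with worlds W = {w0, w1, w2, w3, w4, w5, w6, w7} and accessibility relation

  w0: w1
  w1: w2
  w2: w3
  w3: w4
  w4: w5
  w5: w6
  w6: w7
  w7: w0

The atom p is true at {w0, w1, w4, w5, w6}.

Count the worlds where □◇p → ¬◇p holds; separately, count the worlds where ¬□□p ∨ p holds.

For □◇p → ¬◇p:
w0: □◇p is F, ¬◇p is F. ✓
w1: □◇p is F, ¬◇p is T. ✓
w2: □◇p is T, ¬◇p is T. ✓
w3: □◇p is T, ¬◇p is F. ✗
w4: □◇p is T, ¬◇p is F. ✗
w5: □◇p is F, ¬◇p is F. ✓
w6: □◇p is T, ¬◇p is T. ✓
w7: □◇p is T, ¬◇p is F. ✗
— 5 worlds.
For ¬□□p ∨ p:
w0: ¬□□p is T, p is T. ✓
w1: ¬□□p is T, p is T. ✓
w2: ¬□□p is F, p is F. ✗
w3: ¬□□p is F, p is F. ✗
w4: ¬□□p is F, p is T. ✓
w5: ¬□□p is T, p is T. ✓
w6: ¬□□p is F, p is T. ✓
w7: ¬□□p is F, p is F. ✗
— 5 worlds.

5 and 5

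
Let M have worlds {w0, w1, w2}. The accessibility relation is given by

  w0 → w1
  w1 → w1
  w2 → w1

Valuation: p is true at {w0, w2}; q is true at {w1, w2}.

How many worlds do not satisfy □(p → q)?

w0: successors {w1}; p → q there: w1:T. ✓
w1: successors {w1}; p → q there: w1:T. ✓
w2: successors {w1}; p → q there: w1:T. ✓
Satisfying worlds: {w0, w1, w2}.
So □(p → q) fails at the other 0 worlds.

0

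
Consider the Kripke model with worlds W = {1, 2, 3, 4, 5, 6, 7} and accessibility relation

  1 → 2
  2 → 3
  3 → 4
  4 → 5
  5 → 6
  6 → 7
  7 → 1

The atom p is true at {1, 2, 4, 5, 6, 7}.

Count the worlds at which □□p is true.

1: successors {2}; □p there: 2:F. ✗
2: successors {3}; □p there: 3:T. ✓
3: successors {4}; □p there: 4:T. ✓
4: successors {5}; □p there: 5:T. ✓
5: successors {6}; □p there: 6:T. ✓
6: successors {7}; □p there: 7:T. ✓
7: successors {1}; □p there: 1:T. ✓
Satisfying worlds: {2, 3, 4, 5, 6, 7}.

6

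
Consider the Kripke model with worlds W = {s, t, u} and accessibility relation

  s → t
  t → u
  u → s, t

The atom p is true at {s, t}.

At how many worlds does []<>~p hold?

s: successors {t}; <>~p there: t:T. ✓
t: successors {u}; <>~p there: u:F. ✗
u: successors {s, t}; <>~p there: s:F, t:T. ✗
Satisfying worlds: {s}.

1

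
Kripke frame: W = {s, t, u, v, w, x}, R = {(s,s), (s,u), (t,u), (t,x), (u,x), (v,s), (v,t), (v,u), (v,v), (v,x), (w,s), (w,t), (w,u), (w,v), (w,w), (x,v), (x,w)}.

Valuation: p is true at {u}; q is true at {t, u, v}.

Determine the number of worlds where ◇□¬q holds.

4

s: successors {s, u}; □¬q there: s:F, u:T. ✓
t: successors {u, x}; □¬q there: u:T, x:F. ✓
u: successors {x}; □¬q there: x:F. ✗
v: successors {s, t, u, v, x}; □¬q there: s:F, t:F, u:T, v:F, x:F. ✓
w: successors {s, t, u, v, w}; □¬q there: s:F, t:F, u:T, v:F, w:F. ✓
x: successors {v, w}; □¬q there: v:F, w:F. ✗
Satisfying worlds: {s, t, v, w}.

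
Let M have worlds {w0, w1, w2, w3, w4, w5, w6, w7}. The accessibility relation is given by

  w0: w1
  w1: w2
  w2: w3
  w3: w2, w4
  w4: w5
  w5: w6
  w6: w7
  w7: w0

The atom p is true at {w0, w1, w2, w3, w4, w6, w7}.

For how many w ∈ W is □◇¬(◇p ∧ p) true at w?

w0: successors {w1}; ◇¬(◇p ∧ p) there: w1:F. ✗
w1: successors {w2}; ◇¬(◇p ∧ p) there: w2:F. ✗
w2: successors {w3}; ◇¬(◇p ∧ p) there: w3:T. ✓
w3: successors {w2, w4}; ◇¬(◇p ∧ p) there: w2:F, w4:T. ✗
w4: successors {w5}; ◇¬(◇p ∧ p) there: w5:F. ✗
w5: successors {w6}; ◇¬(◇p ∧ p) there: w6:F. ✗
w6: successors {w7}; ◇¬(◇p ∧ p) there: w7:F. ✗
w7: successors {w0}; ◇¬(◇p ∧ p) there: w0:F. ✗
Satisfying worlds: {w2}.

1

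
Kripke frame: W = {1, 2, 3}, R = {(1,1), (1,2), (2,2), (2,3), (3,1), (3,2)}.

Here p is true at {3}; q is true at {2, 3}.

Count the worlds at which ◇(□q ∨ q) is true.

1: successors {1, 2}; □q ∨ q there: 1:F, 2:T. ✓
2: successors {2, 3}; □q ∨ q there: 2:T, 3:T. ✓
3: successors {1, 2}; □q ∨ q there: 1:F, 2:T. ✓
Satisfying worlds: {1, 2, 3}.

3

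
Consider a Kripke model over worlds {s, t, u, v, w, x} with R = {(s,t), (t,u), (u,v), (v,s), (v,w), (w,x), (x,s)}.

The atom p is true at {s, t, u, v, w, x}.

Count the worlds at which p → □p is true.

6

s: p is T, □p is T. ✓
t: p is T, □p is T. ✓
u: p is T, □p is T. ✓
v: p is T, □p is T. ✓
w: p is T, □p is T. ✓
x: p is T, □p is T. ✓
Satisfying worlds: {s, t, u, v, w, x}.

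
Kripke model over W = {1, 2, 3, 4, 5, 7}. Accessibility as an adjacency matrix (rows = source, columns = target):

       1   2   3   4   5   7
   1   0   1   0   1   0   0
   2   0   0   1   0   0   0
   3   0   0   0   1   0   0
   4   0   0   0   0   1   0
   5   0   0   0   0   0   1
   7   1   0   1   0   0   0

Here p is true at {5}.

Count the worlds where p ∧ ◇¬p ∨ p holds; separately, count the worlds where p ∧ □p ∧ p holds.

For p ∧ ◇¬p ∨ p:
1: p ∧ ◇¬p is F, p is F. ✗
2: p ∧ ◇¬p is F, p is F. ✗
3: p ∧ ◇¬p is F, p is F. ✗
4: p ∧ ◇¬p is F, p is F. ✗
5: p ∧ ◇¬p is T, p is T. ✓
7: p ∧ ◇¬p is F, p is F. ✗
— 1 world.
For p ∧ □p ∧ p:
1: p is F, □p ∧ p is F. ✗
2: p is F, □p ∧ p is F. ✗
3: p is F, □p ∧ p is F. ✗
4: p is F, □p ∧ p is F. ✗
5: p is T, □p ∧ p is F. ✗
7: p is F, □p ∧ p is F. ✗
— 0 worlds.

1 and 0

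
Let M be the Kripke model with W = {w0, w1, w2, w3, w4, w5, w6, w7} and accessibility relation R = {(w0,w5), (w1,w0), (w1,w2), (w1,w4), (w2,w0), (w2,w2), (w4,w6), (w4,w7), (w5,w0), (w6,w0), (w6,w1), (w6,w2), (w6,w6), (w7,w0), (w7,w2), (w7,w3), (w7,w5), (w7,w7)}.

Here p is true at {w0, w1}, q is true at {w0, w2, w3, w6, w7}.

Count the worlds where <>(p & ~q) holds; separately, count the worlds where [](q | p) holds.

For <>(p & ~q):
w0: successors {w5}; p & ~q there: w5:F. ✗
w1: successors {w0, w2, w4}; p & ~q there: w0:F, w2:F, w4:F. ✗
w2: successors {w0, w2}; p & ~q there: w0:F, w2:F. ✗
w3: no successors, so <>(p & ~q) fails. ✗
w4: successors {w6, w7}; p & ~q there: w6:F, w7:F. ✗
w5: successors {w0}; p & ~q there: w0:F. ✗
w6: successors {w0, w1, w2, w6}; p & ~q there: w0:F, w1:T, w2:F, w6:F. ✓
w7: successors {w0, w2, w3, w5, w7}; p & ~q there: w0:F, w2:F, w3:F, w5:F, w7:F. ✗
— 1 world.
For [](q | p):
w0: successors {w5}; q | p there: w5:F. ✗
w1: successors {w0, w2, w4}; q | p there: w0:T, w2:T, w4:F. ✗
w2: successors {w0, w2}; q | p there: w0:T, w2:T. ✓
w3: no successors, so [](q | p) holds vacuously. ✓
w4: successors {w6, w7}; q | p there: w6:T, w7:T. ✓
w5: successors {w0}; q | p there: w0:T. ✓
w6: successors {w0, w1, w2, w6}; q | p there: w0:T, w1:T, w2:T, w6:T. ✓
w7: successors {w0, w2, w3, w5, w7}; q | p there: w0:T, w2:T, w3:T, w5:F, w7:T. ✗
— 5 worlds.

1 and 5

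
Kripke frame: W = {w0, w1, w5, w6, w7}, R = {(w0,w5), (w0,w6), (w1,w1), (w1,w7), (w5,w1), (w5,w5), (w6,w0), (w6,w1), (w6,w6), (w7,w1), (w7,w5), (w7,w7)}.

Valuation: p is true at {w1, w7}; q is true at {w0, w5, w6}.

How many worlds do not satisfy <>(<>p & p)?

w0: successors {w5, w6}; <>p & p there: w5:F, w6:F. ✗
w1: successors {w1, w7}; <>p & p there: w1:T, w7:T. ✓
w5: successors {w1, w5}; <>p & p there: w1:T, w5:F. ✓
w6: successors {w0, w1, w6}; <>p & p there: w0:F, w1:T, w6:F. ✓
w7: successors {w1, w5, w7}; <>p & p there: w1:T, w5:F, w7:T. ✓
Satisfying worlds: {w1, w5, w6, w7}.
So <>(<>p & p) fails at the other 1 world.

1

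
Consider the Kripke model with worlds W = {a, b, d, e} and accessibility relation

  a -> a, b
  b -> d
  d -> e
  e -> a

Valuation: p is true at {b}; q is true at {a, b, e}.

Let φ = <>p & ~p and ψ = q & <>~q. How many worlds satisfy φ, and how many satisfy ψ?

For <>p & ~p:
a: <>p is T, ~p is T. ✓
b: <>p is F, ~p is F. ✗
d: <>p is F, ~p is T. ✗
e: <>p is F, ~p is T. ✗
— 1 world.
For q & <>~q:
a: q is T, <>~q is F. ✗
b: q is T, <>~q is T. ✓
d: q is F, <>~q is F. ✗
e: q is T, <>~q is F. ✗
— 1 world.

1 and 1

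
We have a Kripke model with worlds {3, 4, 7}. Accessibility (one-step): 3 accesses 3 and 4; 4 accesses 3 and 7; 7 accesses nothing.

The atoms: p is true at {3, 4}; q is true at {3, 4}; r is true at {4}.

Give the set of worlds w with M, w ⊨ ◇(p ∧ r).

3: successors {3, 4}; p ∧ r there: 3:F, 4:T. ✓
4: successors {3, 7}; p ∧ r there: 3:F, 7:F. ✗
7: no successors, so ◇(p ∧ r) fails. ✗

{3}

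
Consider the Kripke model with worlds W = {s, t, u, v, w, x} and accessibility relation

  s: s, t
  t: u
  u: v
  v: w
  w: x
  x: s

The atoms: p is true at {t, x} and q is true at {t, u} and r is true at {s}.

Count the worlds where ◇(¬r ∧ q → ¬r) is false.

s: successors {s, t}; ¬r ∧ q → ¬r there: s:T, t:T. ✓
t: successors {u}; ¬r ∧ q → ¬r there: u:T. ✓
u: successors {v}; ¬r ∧ q → ¬r there: v:T. ✓
v: successors {w}; ¬r ∧ q → ¬r there: w:T. ✓
w: successors {x}; ¬r ∧ q → ¬r there: x:T. ✓
x: successors {s}; ¬r ∧ q → ¬r there: s:T. ✓
Satisfying worlds: {s, t, u, v, w, x}.
So ◇(¬r ∧ q → ¬r) fails at the other 0 worlds.

0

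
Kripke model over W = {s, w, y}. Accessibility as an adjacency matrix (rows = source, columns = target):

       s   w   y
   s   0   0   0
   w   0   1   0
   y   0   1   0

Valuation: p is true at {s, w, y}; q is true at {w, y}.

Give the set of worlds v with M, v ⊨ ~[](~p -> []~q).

∅

s: [](~p -> []~q) is T. ✗
w: [](~p -> []~q) is T. ✗
y: [](~p -> []~q) is T. ✗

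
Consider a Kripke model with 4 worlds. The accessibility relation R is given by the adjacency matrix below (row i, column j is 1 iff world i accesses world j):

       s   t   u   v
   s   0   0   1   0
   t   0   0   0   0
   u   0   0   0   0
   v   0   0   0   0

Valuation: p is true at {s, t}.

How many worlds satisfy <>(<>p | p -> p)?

1

s: successors {u}; <>p | p -> p there: u:T. ✓
t: no successors, so <>(<>p | p -> p) fails. ✗
u: no successors, so <>(<>p | p -> p) fails. ✗
v: no successors, so <>(<>p | p -> p) fails. ✗
Satisfying worlds: {s}.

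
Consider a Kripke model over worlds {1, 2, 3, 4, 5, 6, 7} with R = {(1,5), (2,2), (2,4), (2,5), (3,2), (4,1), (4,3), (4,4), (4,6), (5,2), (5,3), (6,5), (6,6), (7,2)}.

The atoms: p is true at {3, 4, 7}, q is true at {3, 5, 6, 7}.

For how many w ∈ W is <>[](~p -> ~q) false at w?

1: successors {5}; [](~p -> ~q) there: 5:T. ✓
2: successors {2, 4, 5}; [](~p -> ~q) there: 2:F, 4:F, 5:T. ✓
3: successors {2}; [](~p -> ~q) there: 2:F. ✗
4: successors {1, 3, 4, 6}; [](~p -> ~q) there: 1:F, 3:T, 4:F, 6:F. ✓
5: successors {2, 3}; [](~p -> ~q) there: 2:F, 3:T. ✓
6: successors {5, 6}; [](~p -> ~q) there: 5:T, 6:F. ✓
7: successors {2}; [](~p -> ~q) there: 2:F. ✗
Satisfying worlds: {1, 2, 4, 5, 6}.
So <>[](~p -> ~q) fails at the other 2 worlds.

2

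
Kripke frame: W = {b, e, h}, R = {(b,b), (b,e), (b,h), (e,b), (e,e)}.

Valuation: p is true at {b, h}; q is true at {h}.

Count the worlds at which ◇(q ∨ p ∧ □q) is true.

1

b: successors {b, e, h}; q ∨ p ∧ □q there: b:F, e:F, h:T. ✓
e: successors {b, e}; q ∨ p ∧ □q there: b:F, e:F. ✗
h: no successors, so ◇(q ∨ p ∧ □q) fails. ✗
Satisfying worlds: {b}.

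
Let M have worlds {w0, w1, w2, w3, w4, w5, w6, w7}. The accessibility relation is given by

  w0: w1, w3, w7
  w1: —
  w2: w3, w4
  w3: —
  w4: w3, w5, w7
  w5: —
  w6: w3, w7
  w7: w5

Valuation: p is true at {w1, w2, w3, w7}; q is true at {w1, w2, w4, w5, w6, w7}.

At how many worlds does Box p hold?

w0: successors {w1, w3, w7}; p there: w1:T, w3:T, w7:T. ✓
w1: no successors, so Box p holds vacuously. ✓
w2: successors {w3, w4}; p there: w3:T, w4:F. ✗
w3: no successors, so Box p holds vacuously. ✓
w4: successors {w3, w5, w7}; p there: w3:T, w5:F, w7:T. ✗
w5: no successors, so Box p holds vacuously. ✓
w6: successors {w3, w7}; p there: w3:T, w7:T. ✓
w7: successors {w5}; p there: w5:F. ✗
Satisfying worlds: {w0, w1, w3, w5, w6}.

5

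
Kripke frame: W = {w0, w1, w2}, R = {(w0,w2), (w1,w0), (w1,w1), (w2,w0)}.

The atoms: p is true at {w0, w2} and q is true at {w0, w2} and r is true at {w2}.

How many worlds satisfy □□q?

2

w0: successors {w2}; □q there: w2:T. ✓
w1: successors {w0, w1}; □q there: w0:T, w1:F. ✗
w2: successors {w0}; □q there: w0:T. ✓
Satisfying worlds: {w0, w2}.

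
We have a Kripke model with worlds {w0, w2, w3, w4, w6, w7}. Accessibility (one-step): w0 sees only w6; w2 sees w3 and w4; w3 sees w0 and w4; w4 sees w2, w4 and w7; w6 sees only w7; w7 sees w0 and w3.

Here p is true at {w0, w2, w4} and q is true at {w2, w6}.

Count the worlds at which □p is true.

1

w0: successors {w6}; p there: w6:F. ✗
w2: successors {w3, w4}; p there: w3:F, w4:T. ✗
w3: successors {w0, w4}; p there: w0:T, w4:T. ✓
w4: successors {w2, w4, w7}; p there: w2:T, w4:T, w7:F. ✗
w6: successors {w7}; p there: w7:F. ✗
w7: successors {w0, w3}; p there: w0:T, w3:F. ✗
Satisfying worlds: {w3}.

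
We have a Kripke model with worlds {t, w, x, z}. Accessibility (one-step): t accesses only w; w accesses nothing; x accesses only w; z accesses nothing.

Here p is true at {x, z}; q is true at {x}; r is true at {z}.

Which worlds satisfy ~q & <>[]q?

t: ~q is T, <>[]q is T. ✓
w: ~q is T, <>[]q is F. ✗
x: ~q is F, <>[]q is T. ✗
z: ~q is T, <>[]q is F. ✗

{t}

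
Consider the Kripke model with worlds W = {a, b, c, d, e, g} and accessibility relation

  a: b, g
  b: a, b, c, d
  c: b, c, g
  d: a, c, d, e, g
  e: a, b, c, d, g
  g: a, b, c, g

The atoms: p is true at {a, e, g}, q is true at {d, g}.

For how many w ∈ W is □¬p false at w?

6

a: successors {b, g}; ¬p there: b:T, g:F. ✗
b: successors {a, b, c, d}; ¬p there: a:F, b:T, c:T, d:T. ✗
c: successors {b, c, g}; ¬p there: b:T, c:T, g:F. ✗
d: successors {a, c, d, e, g}; ¬p there: a:F, c:T, d:T, e:F, g:F. ✗
e: successors {a, b, c, d, g}; ¬p there: a:F, b:T, c:T, d:T, g:F. ✗
g: successors {a, b, c, g}; ¬p there: a:F, b:T, c:T, g:F. ✗
Satisfying worlds: ∅.
So □¬p fails at the other 6 worlds.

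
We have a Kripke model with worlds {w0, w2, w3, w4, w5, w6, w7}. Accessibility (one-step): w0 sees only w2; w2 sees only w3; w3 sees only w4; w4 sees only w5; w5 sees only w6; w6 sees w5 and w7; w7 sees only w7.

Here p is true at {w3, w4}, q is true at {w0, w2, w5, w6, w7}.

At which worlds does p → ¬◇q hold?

w0: p is F, ¬◇q is F. ✓
w2: p is F, ¬◇q is T. ✓
w3: p is T, ¬◇q is T. ✓
w4: p is T, ¬◇q is F. ✗
w5: p is F, ¬◇q is F. ✓
w6: p is F, ¬◇q is F. ✓
w7: p is F, ¬◇q is F. ✓

{w0, w2, w3, w5, w6, w7}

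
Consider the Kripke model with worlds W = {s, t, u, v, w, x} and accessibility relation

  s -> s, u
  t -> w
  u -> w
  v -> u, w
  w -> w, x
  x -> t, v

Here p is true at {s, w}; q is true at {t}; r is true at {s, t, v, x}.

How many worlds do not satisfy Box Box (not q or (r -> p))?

1

s: successors {s, u}; Box (not q or (r -> p)) there: s:T, u:T. ✓
t: successors {w}; Box (not q or (r -> p)) there: w:T. ✓
u: successors {w}; Box (not q or (r -> p)) there: w:T. ✓
v: successors {u, w}; Box (not q or (r -> p)) there: u:T, w:T. ✓
w: successors {w, x}; Box (not q or (r -> p)) there: w:T, x:F. ✗
x: successors {t, v}; Box (not q or (r -> p)) there: t:T, v:T. ✓
Satisfying worlds: {s, t, u, v, x}.
So Box Box (not q or (r -> p)) fails at the other 1 world.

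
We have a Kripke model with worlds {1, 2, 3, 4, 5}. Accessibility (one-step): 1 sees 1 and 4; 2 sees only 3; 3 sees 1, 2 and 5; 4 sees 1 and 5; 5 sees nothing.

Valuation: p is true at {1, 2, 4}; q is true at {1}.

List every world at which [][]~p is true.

1: successors {1, 4}; []~p there: 1:F, 4:F. ✗
2: successors {3}; []~p there: 3:F. ✗
3: successors {1, 2, 5}; []~p there: 1:F, 2:T, 5:T. ✗
4: successors {1, 5}; []~p there: 1:F, 5:T. ✗
5: no successors, so [][]~p holds vacuously. ✓

{5}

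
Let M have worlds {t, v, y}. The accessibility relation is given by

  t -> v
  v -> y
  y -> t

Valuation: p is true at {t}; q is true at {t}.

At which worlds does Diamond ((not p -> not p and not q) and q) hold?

t: successors {v}; (not p -> not p and not q) and q there: v:F. ✗
v: successors {y}; (not p -> not p and not q) and q there: y:F. ✗
y: successors {t}; (not p -> not p and not q) and q there: t:T. ✓

{y}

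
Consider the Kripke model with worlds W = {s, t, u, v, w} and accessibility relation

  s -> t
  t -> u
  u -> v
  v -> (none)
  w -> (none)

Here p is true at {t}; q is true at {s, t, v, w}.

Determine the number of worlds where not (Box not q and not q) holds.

5

s: Box not q and not q is F. ✓
t: Box not q and not q is F. ✓
u: Box not q and not q is F. ✓
v: Box not q and not q is F. ✓
w: Box not q and not q is F. ✓
Satisfying worlds: {s, t, u, v, w}.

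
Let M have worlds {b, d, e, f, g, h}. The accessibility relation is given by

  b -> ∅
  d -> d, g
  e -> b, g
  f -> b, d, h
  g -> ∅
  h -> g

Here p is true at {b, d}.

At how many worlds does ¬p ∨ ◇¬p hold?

b: ¬p is F, ◇¬p is F. ✗
d: ¬p is F, ◇¬p is T. ✓
e: ¬p is T, ◇¬p is T. ✓
f: ¬p is T, ◇¬p is T. ✓
g: ¬p is T, ◇¬p is F. ✓
h: ¬p is T, ◇¬p is T. ✓
Satisfying worlds: {d, e, f, g, h}.

5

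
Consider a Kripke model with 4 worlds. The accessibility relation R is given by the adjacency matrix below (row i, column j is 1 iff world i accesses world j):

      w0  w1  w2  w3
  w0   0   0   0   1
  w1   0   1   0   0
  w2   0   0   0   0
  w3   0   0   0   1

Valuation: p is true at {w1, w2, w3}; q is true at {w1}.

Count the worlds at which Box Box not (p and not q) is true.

w0: successors {w3}; Box not (p and not q) there: w3:F. ✗
w1: successors {w1}; Box not (p and not q) there: w1:T. ✓
w2: no successors, so Box Box not (p and not q) holds vacuously. ✓
w3: successors {w3}; Box not (p and not q) there: w3:F. ✗
Satisfying worlds: {w1, w2}.

2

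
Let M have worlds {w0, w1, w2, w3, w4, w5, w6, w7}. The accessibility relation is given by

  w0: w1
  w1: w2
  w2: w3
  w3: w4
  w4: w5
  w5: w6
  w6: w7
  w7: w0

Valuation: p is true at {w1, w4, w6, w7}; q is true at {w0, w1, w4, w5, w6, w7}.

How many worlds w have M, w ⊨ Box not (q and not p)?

6

w0: successors {w1}; not (q and not p) there: w1:T. ✓
w1: successors {w2}; not (q and not p) there: w2:T. ✓
w2: successors {w3}; not (q and not p) there: w3:T. ✓
w3: successors {w4}; not (q and not p) there: w4:T. ✓
w4: successors {w5}; not (q and not p) there: w5:F. ✗
w5: successors {w6}; not (q and not p) there: w6:T. ✓
w6: successors {w7}; not (q and not p) there: w7:T. ✓
w7: successors {w0}; not (q and not p) there: w0:F. ✗
Satisfying worlds: {w0, w1, w2, w3, w5, w6}.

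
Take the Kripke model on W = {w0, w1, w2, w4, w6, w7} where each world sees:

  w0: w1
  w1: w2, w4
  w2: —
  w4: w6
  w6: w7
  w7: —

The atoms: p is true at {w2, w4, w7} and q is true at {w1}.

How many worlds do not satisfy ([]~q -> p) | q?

1

w0: []~q -> p is T, q is F. ✓
w1: []~q -> p is F, q is T. ✓
w2: []~q -> p is T, q is F. ✓
w4: []~q -> p is T, q is F. ✓
w6: []~q -> p is F, q is F. ✗
w7: []~q -> p is T, q is F. ✓
Satisfying worlds: {w0, w1, w2, w4, w7}.
So ([]~q -> p) | q fails at the other 1 world.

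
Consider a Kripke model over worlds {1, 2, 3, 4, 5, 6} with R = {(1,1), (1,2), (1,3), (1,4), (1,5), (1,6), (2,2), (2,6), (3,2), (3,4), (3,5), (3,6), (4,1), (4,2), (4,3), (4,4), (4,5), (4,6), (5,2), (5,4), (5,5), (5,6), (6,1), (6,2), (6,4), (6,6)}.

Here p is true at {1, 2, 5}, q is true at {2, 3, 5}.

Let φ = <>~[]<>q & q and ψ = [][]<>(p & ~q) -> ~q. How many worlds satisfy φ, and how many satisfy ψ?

0 and 6

For <>~[]<>q & q:
1: <>~[]<>q is F, q is F. ✗
2: <>~[]<>q is F, q is T. ✗
3: <>~[]<>q is F, q is T. ✗
4: <>~[]<>q is F, q is F. ✗
5: <>~[]<>q is F, q is T. ✗
6: <>~[]<>q is F, q is F. ✗
— 0 worlds.
For [][]<>(p & ~q) -> ~q:
1: [][]<>(p & ~q) is F, ~q is T. ✓
2: [][]<>(p & ~q) is F, ~q is F. ✓
3: [][]<>(p & ~q) is F, ~q is F. ✓
4: [][]<>(p & ~q) is F, ~q is T. ✓
5: [][]<>(p & ~q) is F, ~q is F. ✓
6: [][]<>(p & ~q) is F, ~q is T. ✓
— 6 worlds.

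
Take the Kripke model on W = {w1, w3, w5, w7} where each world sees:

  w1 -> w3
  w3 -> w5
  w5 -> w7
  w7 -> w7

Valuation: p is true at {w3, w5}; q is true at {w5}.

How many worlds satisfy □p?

2

w1: successors {w3}; p there: w3:T. ✓
w3: successors {w5}; p there: w5:T. ✓
w5: successors {w7}; p there: w7:F. ✗
w7: successors {w7}; p there: w7:F. ✗
Satisfying worlds: {w1, w3}.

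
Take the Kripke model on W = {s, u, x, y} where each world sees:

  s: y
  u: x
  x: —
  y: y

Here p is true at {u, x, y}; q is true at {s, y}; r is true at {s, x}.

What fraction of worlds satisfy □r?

s: successors {y}; r there: y:F. ✗
u: successors {x}; r there: x:T. ✓
x: no successors, so □r holds vacuously. ✓
y: successors {y}; r there: y:F. ✗
That's 2 of 4 worlds, so 2/4 = 1/2.

1/2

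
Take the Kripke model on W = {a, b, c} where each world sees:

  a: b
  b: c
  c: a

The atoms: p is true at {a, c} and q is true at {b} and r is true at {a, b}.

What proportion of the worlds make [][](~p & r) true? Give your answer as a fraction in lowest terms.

a: successors {b}; [](~p & r) there: b:F. ✗
b: successors {c}; [](~p & r) there: c:F. ✗
c: successors {a}; [](~p & r) there: a:T. ✓
That's 1 of 3 worlds, so 1/3.

1/3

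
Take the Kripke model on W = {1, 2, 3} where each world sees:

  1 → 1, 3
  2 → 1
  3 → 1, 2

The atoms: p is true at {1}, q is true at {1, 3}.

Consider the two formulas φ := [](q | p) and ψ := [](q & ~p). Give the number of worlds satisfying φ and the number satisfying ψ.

2 and 0

For [](q | p):
1: successors {1, 3}; q | p there: 1:T, 3:T. ✓
2: successors {1}; q | p there: 1:T. ✓
3: successors {1, 2}; q | p there: 1:T, 2:F. ✗
— 2 worlds.
For [](q & ~p):
1: successors {1, 3}; q & ~p there: 1:F, 3:T. ✗
2: successors {1}; q & ~p there: 1:F. ✗
3: successors {1, 2}; q & ~p there: 1:F, 2:F. ✗
— 0 worlds.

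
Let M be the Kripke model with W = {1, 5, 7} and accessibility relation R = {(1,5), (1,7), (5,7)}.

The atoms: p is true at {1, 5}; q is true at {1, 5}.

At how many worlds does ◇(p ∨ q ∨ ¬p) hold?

2

1: successors {5, 7}; p ∨ q ∨ ¬p there: 5:T, 7:T. ✓
5: successors {7}; p ∨ q ∨ ¬p there: 7:T. ✓
7: no successors, so ◇(p ∨ q ∨ ¬p) fails. ✗
Satisfying worlds: {1, 5}.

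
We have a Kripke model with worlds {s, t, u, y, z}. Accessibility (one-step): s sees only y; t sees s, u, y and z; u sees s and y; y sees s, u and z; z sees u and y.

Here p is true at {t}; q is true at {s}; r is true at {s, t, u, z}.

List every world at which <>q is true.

s: successors {y}; q there: y:F. ✗
t: successors {s, u, y, z}; q there: s:T, u:F, y:F, z:F. ✓
u: successors {s, y}; q there: s:T, y:F. ✓
y: successors {s, u, z}; q there: s:T, u:F, z:F. ✓
z: successors {u, y}; q there: u:F, y:F. ✗

{t, u, y}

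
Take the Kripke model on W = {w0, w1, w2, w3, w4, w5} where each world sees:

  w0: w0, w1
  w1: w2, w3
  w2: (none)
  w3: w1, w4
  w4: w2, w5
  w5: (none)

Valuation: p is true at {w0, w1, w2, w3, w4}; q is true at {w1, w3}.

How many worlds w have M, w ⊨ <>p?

w0: successors {w0, w1}; p there: w0:T, w1:T. ✓
w1: successors {w2, w3}; p there: w2:T, w3:T. ✓
w2: no successors, so <>p fails. ✗
w3: successors {w1, w4}; p there: w1:T, w4:T. ✓
w4: successors {w2, w5}; p there: w2:T, w5:F. ✓
w5: no successors, so <>p fails. ✗
Satisfying worlds: {w0, w1, w3, w4}.

4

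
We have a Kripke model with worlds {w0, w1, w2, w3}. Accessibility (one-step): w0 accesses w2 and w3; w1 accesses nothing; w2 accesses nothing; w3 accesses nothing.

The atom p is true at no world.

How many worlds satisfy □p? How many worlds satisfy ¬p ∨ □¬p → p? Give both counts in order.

For □p:
w0: successors {w2, w3}; p there: w2:F, w3:F. ✗
w1: no successors, so □p holds vacuously. ✓
w2: no successors, so □p holds vacuously. ✓
w3: no successors, so □p holds vacuously. ✓
— 3 worlds.
For ¬p ∨ □¬p → p:
w0: ¬p ∨ □¬p is T, p is F. ✗
w1: ¬p ∨ □¬p is T, p is F. ✗
w2: ¬p ∨ □¬p is T, p is F. ✗
w3: ¬p ∨ □¬p is T, p is F. ✗
— 0 worlds.

3 and 0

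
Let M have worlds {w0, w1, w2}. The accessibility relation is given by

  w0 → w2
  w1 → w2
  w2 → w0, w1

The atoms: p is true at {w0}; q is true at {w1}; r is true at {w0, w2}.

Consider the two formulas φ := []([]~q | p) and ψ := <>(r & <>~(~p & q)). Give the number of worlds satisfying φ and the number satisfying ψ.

For []([]~q | p):
w0: successors {w2}; []~q | p there: w2:F. ✗
w1: successors {w2}; []~q | p there: w2:F. ✗
w2: successors {w0, w1}; []~q | p there: w0:T, w1:T. ✓
— 1 world.
For <>(r & <>~(~p & q)):
w0: successors {w2}; r & <>~(~p & q) there: w2:T. ✓
w1: successors {w2}; r & <>~(~p & q) there: w2:T. ✓
w2: successors {w0, w1}; r & <>~(~p & q) there: w0:T, w1:F. ✓
— 3 worlds.

1 and 3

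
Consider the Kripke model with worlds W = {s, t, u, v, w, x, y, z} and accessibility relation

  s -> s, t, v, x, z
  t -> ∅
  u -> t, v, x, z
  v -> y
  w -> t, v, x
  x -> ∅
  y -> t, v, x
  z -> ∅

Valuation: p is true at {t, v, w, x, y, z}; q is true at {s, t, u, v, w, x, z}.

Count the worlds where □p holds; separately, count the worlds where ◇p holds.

For □p:
s: successors {s, t, v, x, z}; p there: s:F, t:T, v:T, x:T, z:T. ✗
t: no successors, so □p holds vacuously. ✓
u: successors {t, v, x, z}; p there: t:T, v:T, x:T, z:T. ✓
v: successors {y}; p there: y:T. ✓
w: successors {t, v, x}; p there: t:T, v:T, x:T. ✓
x: no successors, so □p holds vacuously. ✓
y: successors {t, v, x}; p there: t:T, v:T, x:T. ✓
z: no successors, so □p holds vacuously. ✓
— 7 worlds.
For ◇p:
s: successors {s, t, v, x, z}; p there: s:F, t:T, v:T, x:T, z:T. ✓
t: no successors, so ◇p fails. ✗
u: successors {t, v, x, z}; p there: t:T, v:T, x:T, z:T. ✓
v: successors {y}; p there: y:T. ✓
w: successors {t, v, x}; p there: t:T, v:T, x:T. ✓
x: no successors, so ◇p fails. ✗
y: successors {t, v, x}; p there: t:T, v:T, x:T. ✓
z: no successors, so ◇p fails. ✗
— 5 worlds.

7 and 5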